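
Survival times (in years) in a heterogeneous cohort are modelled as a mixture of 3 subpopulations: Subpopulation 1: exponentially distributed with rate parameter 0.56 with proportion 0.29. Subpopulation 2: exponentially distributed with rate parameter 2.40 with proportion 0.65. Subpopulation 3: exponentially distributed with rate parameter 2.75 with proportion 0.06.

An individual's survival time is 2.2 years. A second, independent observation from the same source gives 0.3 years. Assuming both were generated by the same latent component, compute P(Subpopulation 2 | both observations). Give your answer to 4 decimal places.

Apply Bayes' rule: the posterior for each component is proportional to its prior times its likelihood at x.
Since both observations come from the same component, the likelihood for component k is f_k(x₁)·f_k(x₂).
  L_1 = [0.56·e^(−0.56·2.2) = 0.56·e^(−1.2320) = 0.163357] × [0.473398] = 0.0773328
  L_2 = [2.40·e^(−2.40·2.2) = 2.40·e^(−5.2800) = 0.0122218] × [1.16821] = 0.0142776
  L_3 = [2.75·e^(−2.75·2.2) = 2.75·e^(−6.0500) = 0.00648412] × [1.20515] = 0.00781431
Multiply by the mixture weights:
  P(Z=1)·L_1 = 0.29 × 0.0773328 = 0.0224265
  P(Z=2)·L_2 = 0.65 × 0.0142776 = 0.00928045
  P(Z=3)·L_3 = 0.06 × 0.00781431 = 0.000468859
Denominator: 0.0224265 + 0.00928045 + 0.000468859 = 0.0321758
P(Subpopulation 2 | x) = 0.00928045 / 0.0321758 ≈ 0.2884

0.2884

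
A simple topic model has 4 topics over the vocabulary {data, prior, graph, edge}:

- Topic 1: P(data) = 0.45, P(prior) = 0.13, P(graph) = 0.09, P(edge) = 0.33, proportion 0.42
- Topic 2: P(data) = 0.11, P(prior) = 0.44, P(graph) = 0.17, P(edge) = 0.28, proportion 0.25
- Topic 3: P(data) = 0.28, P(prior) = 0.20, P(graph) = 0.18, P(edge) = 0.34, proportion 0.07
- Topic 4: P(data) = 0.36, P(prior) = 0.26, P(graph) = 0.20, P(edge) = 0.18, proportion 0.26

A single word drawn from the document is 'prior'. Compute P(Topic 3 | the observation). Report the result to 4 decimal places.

0.0569

P(component k | x) = π_k·f_k(x) / marginal(x), where marginal(x) = Σ_j π_j·f_j(x).
Categorical probabilities:
  p_1 = P(prior | comp) = 0.13
  p_2 = P(prior | comp) = 0.44
  p_3 = P(prior | comp) = 0.20
  p_4 = P(prior | comp) = 0.26
Multiply by the mixture weights:
  π_1·p_1 = 0.42 × 0.13 = 0.0546
  π_2·p_2 = 0.25 × 0.44 = 0.11
  π_3·p_3 = 0.07 × 0.2 = 0.014
  π_4·p_4 = 0.26 × 0.26 = 0.0676
Marginal: 0.0546 + 0.11 + 0.014 + 0.0676 = 0.2462
P(Topic 3 | the observation) = 0.014 / 0.2462 ≈ 0.0569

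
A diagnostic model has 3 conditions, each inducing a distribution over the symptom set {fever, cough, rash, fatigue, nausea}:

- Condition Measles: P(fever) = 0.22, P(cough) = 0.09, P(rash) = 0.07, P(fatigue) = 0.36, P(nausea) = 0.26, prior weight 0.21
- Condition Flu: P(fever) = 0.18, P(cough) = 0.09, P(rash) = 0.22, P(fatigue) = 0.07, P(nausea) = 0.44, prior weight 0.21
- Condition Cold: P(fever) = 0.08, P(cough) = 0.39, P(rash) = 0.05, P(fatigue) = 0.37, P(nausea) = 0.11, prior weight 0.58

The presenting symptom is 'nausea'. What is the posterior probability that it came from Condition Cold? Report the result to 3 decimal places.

By Bayes' theorem, P(k | x) = π_k f_k(x) / Σ_j π_j f_j(x).
Evaluate each component's likelihood at the observed value:
  L_Measles = 0.26
  L_Flu = 0.44
  L_Cold = 0.11
Weight by the priors:
  π_Measles·L_Measles = 0.21 × 0.26 = 0.0546
  π_Flu·L_Flu = 0.21 × 0.44 = 0.0924
  π_Cold·L_Cold = 0.58 × 0.11 = 0.0638
Denominator: 0.0546 + 0.0924 + 0.0638 = 0.2108
P(Condition Cold | 'nausea') ≈ 0.303

0.303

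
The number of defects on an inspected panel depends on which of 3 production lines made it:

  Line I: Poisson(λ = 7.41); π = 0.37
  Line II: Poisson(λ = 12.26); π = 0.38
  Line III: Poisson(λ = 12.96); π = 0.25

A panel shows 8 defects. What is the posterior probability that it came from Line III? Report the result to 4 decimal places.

0.1368

By Bayes' theorem, P(k | x) = π_k f_k(x) / Σ_j π_j f_j(x).
Poisson probabilities:
  p_I = e^(−7.41)·7.41^8/8! = 0.136428
  p_II = e^(−12.26)·12.26^8/8! = 0.0599726
  p_III = e^(−12.96)·12.96^8/8! = 0.0464369
Prior × likelihood for each component:
  π_I·p_I = 0.37 × 0.136428 = 0.0504783
  π_II·p_II = 0.38 × 0.0599726 = 0.0227896
  π_III·p_III = 0.25 × 0.0464369 = 0.0116092
Normaliser: 0.0504783 + 0.0227896 + 0.0116092 = 0.0848771
P(Line III | the observation) ≈ 0.1368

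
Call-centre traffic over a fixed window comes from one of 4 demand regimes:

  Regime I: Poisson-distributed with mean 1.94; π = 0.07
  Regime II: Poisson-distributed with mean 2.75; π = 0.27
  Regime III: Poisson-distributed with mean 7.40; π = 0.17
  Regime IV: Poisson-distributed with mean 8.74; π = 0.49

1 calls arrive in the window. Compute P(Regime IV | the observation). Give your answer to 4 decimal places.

By Bayes' theorem, P(k | x) = π_k f_k(x) / Σ_j π_j f_j(x).
Component likelihoods at x = 1 calls:
  L_I = 0.278786
  L_II = 0.175802
  L_III = 0.00452327
  L_IV = 0.00139887
Prior × likelihood for each component:
  π_I·L_I = 0.07 × 0.278786 = 0.019515
  π_II·L_II = 0.27 × 0.175802 = 0.0474664
  π_III·L_III = 0.17 × 0.00452327 = 0.000768956
  π_IV·L_IV = 0.49 × 0.00139887 = 0.000685447
Evidence: 0.019515 + 0.0474664 + 0.000768956 + 0.000685447 = 0.0684358
So the posterior for Regime IV is 0.000685447 / 0.0684358 ≈ 0.0100.

0.0100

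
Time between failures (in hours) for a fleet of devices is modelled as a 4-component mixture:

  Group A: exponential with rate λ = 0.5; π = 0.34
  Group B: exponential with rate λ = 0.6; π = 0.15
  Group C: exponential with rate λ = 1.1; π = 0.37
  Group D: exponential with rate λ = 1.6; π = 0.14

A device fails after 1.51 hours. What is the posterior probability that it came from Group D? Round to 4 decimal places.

By Bayes' theorem, P(k | x) = π_k f_k(x) / Σ_j π_j f_j(x).
Exponential densities:
  L_A = 0.5·e^(−0.5·1.51) = 0.5·e^(−0.7550) = 0.235005
  L_B = 0.6·e^(−0.6·1.51) = 0.6·e^(−0.9060) = 0.242483
  L_C = 1.1·e^(−1.1·1.51) = 1.1·e^(−1.6610) = 0.208944
  L_D = 1.6·e^(−1.6·1.51) = 1.6·e^(−2.4160) = 0.142845
Prior × likelihood for each component:
  π_A·L_A = 0.34 × 0.235005 = 0.0799018
  π_B·L_B = 0.15 × 0.242483 = 0.0363724
  π_C·L_C = 0.37 × 0.208944 = 0.0773092
  π_D·L_D = 0.14 × 0.142845 = 0.0199983
Normaliser: 0.0799018 + 0.0363724 + 0.0773092 + 0.0199983 = 0.213582
P(Group D | data) ≈ 0.0936

0.0936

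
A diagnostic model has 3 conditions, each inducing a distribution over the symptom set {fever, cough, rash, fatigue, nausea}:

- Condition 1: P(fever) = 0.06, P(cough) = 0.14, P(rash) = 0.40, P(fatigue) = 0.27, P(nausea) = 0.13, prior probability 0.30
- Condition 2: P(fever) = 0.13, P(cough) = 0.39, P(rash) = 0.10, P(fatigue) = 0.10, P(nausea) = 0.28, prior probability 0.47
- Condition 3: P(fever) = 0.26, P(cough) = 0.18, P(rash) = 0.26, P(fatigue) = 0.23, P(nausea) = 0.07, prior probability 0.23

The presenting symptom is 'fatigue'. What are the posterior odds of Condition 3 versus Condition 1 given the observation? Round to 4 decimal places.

Posterior odds = (w_i f_i(x)) / (w_j f_j(x)); the normalising sum cancels.
Evaluate each component's likelihood at the observed value:
  L_1 = 0.27
  L_2 = 0.1
  L_3 = 0.23
Odds = (0.23/0.30) × (0.23/0.27) = 0.766667 × 0.851852 ≈ 0.6531

0.6531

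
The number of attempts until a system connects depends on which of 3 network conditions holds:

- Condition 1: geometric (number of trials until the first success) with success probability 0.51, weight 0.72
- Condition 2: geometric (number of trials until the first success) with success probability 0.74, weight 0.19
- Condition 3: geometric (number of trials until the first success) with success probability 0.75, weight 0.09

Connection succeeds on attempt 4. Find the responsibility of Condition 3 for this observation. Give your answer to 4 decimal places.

Posterior ∝ prior × likelihood, so P(k | x) ∝ P(Z=k) f_k(x); normalise over all components.
Geometric probabilities:
  L_1 = 0.060001
  L_2 = 0.0130062
  L_3 = 0.0117188
Weight by the priors:
  P(Z=1)·L_1 = 0.72 × 0.060001 = 0.0432007
  P(Z=2)·L_2 = 0.19 × 0.0130062 = 0.00247119
  P(Z=3)·L_3 = 0.09 × 0.0117188 = 0.00105469
Sum: 0.0432007 + 0.00247119 + 0.00105469 = 0.0467266
So the posterior for Condition 3 is 0.00105469 / 0.0467266 ≈ 0.0226.

0.0226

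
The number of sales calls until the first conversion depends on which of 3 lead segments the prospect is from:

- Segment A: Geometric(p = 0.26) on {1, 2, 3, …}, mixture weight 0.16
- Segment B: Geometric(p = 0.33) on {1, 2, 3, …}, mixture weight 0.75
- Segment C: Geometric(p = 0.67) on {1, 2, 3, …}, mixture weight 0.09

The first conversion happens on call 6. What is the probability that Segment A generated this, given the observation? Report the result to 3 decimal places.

By Bayes' theorem, P(k | x) = w_k f_k(x) / Σ_j w_j f_j(x).
Evaluate each component's likelihood at the observed value:
  p_A = 0.26·(1−0.26)^5 = 0.26·0.221901 = 0.0576942
  p_B = 0.33·(1−0.33)^5 = 0.33·0.135013 = 0.0445541
  p_C = 0.67·(1−0.67)^5 = 0.67·0.00391354 = 0.00262207
Weight by the priors:
  w_A·p_A = 0.16 × 0.0576942 = 0.00923107
  w_B·p_B = 0.75 × 0.0445541 = 0.0334156
  w_C·p_C = 0.09 × 0.00262207 = 0.000235986
Sum: 0.00923107 + 0.0334156 + 0.000235986 = 0.0428827
So the posterior for Segment A is 0.00923107 / 0.0428827 ≈ 0.215.

0.215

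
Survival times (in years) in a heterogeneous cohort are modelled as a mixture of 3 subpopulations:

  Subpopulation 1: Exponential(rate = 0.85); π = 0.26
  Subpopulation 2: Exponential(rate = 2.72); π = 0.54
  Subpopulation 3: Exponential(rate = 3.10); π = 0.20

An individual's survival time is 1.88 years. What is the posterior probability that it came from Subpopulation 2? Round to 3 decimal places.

The responsibility of component k is w_k f_k(x) divided by Σ_j w_j f_j(x).
Evaluate each component's likelihood at the observed value:
  f_1 = 0.85·e^(−0.85·1.88) = 0.85·e^(−1.5980) = 0.171956
  f_2 = 2.72·e^(−2.72·1.88) = 2.72·e^(−5.1136) = 0.0163591
  f_3 = 3.10·e^(−3.10·1.88) = 3.10·e^(−5.8280) = 0.00912627
Multiply by the mixture weights:
  w_1·f_1 = 0.26 × 0.171956 = 0.0447085
  w_2·f_2 = 0.54 × 0.0163591 = 0.00883394
  w_3·f_3 = 0.20 × 0.00912627 = 0.00182525
Sum: 0.0447085 + 0.00883394 + 0.00182525 = 0.0553677
So the posterior for Subpopulation 2 is 0.00883394 / 0.0553677 ≈ 0.160.

0.160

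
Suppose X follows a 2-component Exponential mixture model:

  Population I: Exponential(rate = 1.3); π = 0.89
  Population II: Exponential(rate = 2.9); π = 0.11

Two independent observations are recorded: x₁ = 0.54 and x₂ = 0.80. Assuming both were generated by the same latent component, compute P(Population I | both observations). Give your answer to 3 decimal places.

By Bayes' theorem, P(k | x) = π_k f_k(x) / Σ_j π_j f_j(x).
Since both observations come from the same component, the likelihood for component k is f_k(x₁)·f_k(x₂).
  f_I = [1.3·e^(−1.3·0.54) = 1.3·e^(−0.7020) = 0.644271] × [0.459491] = 0.296037
  f_II = [2.9·e^(−2.9·0.54) = 2.9·e^(−1.5660) = 0.605749] × [0.284993] = 0.172635
Unnormalised posteriors:
  π_I·f_I = 0.89 × 0.296037 = 0.263473
  π_II·f_II = 0.11 × 0.172635 = 0.0189898
Normaliser: 0.263473 + 0.0189898 = 0.282463
Responsibility of Population I: 0.263473 / 0.282463 ≈ 0.933

0.933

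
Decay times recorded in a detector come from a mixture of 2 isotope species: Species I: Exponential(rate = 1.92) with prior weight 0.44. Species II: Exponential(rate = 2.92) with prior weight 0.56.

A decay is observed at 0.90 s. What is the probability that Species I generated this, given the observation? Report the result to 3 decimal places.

0.560

Posterior ∝ prior × likelihood, so P(k | x) ∝ π_k f_k(x); normalise over all components.
Evaluate each component's likelihood at the observed value:
  p_I = 1.92·e^(−1.92·0.90) = 1.92·e^(−1.7280) = 0.341068
  p_II = 2.92·e^(−2.92·0.90) = 2.92·e^(−2.6280) = 0.21089
Weight by the priors:
  π_I·p_I = 0.44 × 0.341068 = 0.15007
  π_II·p_II = 0.56 × 0.21089 = 0.118099
Marginal: 0.15007 + 0.118099 = 0.268168
Responsibility of Species I: 0.15007 / 0.268168 ≈ 0.560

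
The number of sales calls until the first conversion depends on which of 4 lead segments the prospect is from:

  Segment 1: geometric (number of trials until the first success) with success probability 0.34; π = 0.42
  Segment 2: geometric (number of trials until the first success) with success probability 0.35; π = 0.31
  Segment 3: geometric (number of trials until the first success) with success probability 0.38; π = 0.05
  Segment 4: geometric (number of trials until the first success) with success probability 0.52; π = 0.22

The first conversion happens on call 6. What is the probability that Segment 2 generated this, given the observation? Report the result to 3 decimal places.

0.358

P(component k | x) = π_k·f_k(x) / marginal(x), where marginal(x) = Σ_j π_j·f_j(x).
Component likelihoods at x = 6:
  f_1 = 0.34·(1−0.34)^5 = 0.34·0.125233 = 0.0425793
  f_2 = 0.35·(1−0.35)^5 = 0.35·0.116029 = 0.0406102
  f_3 = 0.38·(1−0.38)^5 = 0.38·0.0916133 = 0.034813
  f_4 = 0.52·(1−0.52)^5 = 0.52·0.0254804 = 0.0132498
Prior × likelihood for each component:
  π_1·f_1 = 0.42 × 0.0425793 = 0.0178833
  π_2·f_2 = 0.31 × 0.0406102 = 0.0125892
  π_3·f_3 = 0.05 × 0.034813 = 0.00174065
  π_4·f_4 = 0.22 × 0.0132498 = 0.00291496
Marginal: 0.0178833 + 0.0125892 + 0.00174065 + 0.00291496 = 0.0351281
So the posterior for Segment 2 is 0.0125892 / 0.0351281 ≈ 0.358.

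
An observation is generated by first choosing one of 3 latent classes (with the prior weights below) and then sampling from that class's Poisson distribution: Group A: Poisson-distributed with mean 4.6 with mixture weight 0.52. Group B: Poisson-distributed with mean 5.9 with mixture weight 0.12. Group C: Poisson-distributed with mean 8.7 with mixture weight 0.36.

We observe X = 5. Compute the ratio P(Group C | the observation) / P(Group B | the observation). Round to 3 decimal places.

1.272

Since P(k|x) ∝ P(Z=k) f_k(x), the posterior odds are P(Z=i) f_i(x) / (P(Z=j) f_j(x)).
Evaluate each component's likelihood at the observed value:
  f_A = 0.172526
  f_B = 0.163208
  f_C = 0.0691915
Posterior odds = (P(Z=C)·f_C) / (P(Z=B)·f_B) = (0.36·0.0691915) / (0.12·0.163208) = 0.024909 / 0.019585 ≈ 1.272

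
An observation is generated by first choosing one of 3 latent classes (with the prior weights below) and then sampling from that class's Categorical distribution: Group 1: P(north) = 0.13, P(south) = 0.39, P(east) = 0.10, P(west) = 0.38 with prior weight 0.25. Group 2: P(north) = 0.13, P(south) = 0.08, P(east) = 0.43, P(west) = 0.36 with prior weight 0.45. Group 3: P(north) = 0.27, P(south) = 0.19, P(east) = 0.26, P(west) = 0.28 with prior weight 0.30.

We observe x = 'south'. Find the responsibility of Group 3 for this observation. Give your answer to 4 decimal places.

0.2992

P(component k | x) = π_k·f_k(x) / marginal(x), where marginal(x) = Σ_j π_j·f_j(x).
Component likelihoods at x = 'south':
  f_1 = P(south | comp) = 0.39
  f_2 = P(south | comp) = 0.08
  f_3 = P(south | comp) = 0.19
Weight by the priors:
  π_1·f_1 = 0.25 × 0.39 = 0.0975
  π_2·f_2 = 0.45 × 0.08 = 0.036
  π_3·f_3 = 0.30 × 0.19 = 0.057
Sum: 0.0975 + 0.036 + 0.057 = 0.1905
P(Group 3 | x) = 0.057 / 0.1905 ≈ 0.2992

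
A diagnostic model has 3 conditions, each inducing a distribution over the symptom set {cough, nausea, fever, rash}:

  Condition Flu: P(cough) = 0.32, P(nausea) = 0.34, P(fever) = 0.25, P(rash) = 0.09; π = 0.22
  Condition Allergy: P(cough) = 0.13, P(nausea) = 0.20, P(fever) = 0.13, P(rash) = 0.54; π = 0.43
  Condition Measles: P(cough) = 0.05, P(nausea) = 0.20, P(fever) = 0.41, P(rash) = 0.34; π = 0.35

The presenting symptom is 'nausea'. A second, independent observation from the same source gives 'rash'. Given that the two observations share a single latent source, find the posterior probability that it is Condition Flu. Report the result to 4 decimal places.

0.0875

The responsibility of component k is w_k f_k(x) divided by Σ_j w_j f_j(x).
Since both observations come from the same component, the likelihood for component k is f_k(x₁)·f_k(x₂).
  f_Flu = [P(nausea | comp) = 0.34] × [0.09] = 0.0306
  f_Allergy = [P(nausea | comp) = 0.20] × [0.54] = 0.108
  f_Measles = [P(nausea | comp) = 0.20] × [0.34] = 0.068
Weight by the priors:
  w_Flu·f_Flu = 0.22 × 0.0306 = 0.006732
  w_Allergy·f_Allergy = 0.43 × 0.108 = 0.04644
  w_Measles·f_Measles = 0.35 × 0.068 = 0.0238
Marginal: 0.006732 + 0.04644 + 0.0238 = 0.076972
So the posterior for Condition Flu is 0.006732 / 0.076972 ≈ 0.0875.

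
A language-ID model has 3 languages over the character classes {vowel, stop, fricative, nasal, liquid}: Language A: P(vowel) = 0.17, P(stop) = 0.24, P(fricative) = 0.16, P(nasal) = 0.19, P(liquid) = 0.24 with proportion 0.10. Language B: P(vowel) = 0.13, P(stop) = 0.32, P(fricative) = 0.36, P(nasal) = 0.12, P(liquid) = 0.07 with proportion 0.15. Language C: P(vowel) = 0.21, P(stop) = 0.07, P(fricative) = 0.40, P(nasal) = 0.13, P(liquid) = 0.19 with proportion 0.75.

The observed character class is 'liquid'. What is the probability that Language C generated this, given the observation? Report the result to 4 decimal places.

0.8051

Posterior ∝ prior × likelihood, so P(k | x) ∝ π_k f_k(x); normalise over all components.
Component likelihoods at x = 'liquid':
  f_A = P(liquid | comp) = 0.24
  f_B = P(liquid | comp) = 0.07
  f_C = P(liquid | comp) = 0.19
Weight by the priors:
  π_A·f_A = 0.10 × 0.24 = 0.024
  π_B·f_B = 0.15 × 0.07 = 0.0105
  π_C·f_C = 0.75 × 0.19 = 0.1425
Denominator: 0.024 + 0.0105 + 0.1425 = 0.177
P(Language C | data) ≈ 0.8051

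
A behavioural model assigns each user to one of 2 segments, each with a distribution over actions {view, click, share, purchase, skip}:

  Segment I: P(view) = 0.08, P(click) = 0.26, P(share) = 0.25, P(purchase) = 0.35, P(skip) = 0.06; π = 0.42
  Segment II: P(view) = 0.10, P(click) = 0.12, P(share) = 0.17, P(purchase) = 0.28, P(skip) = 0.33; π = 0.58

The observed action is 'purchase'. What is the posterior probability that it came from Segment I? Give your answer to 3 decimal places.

0.475

The responsibility of component k is P(Z=k) f_k(x) divided by Σ_j P(Z=j) f_j(x).
Component likelihoods at x = 'purchase':
  p_I = P(purchase | comp) = 0.35
  p_II = P(purchase | comp) = 0.28
Multiply by the mixture weights:
  P(Z=I)·p_I = 0.42 × 0.35 = 0.147
  P(Z=II)·p_II = 0.58 × 0.28 = 0.1624
Sum: 0.147 + 0.1624 = 0.3094
P(Segment I | data) ≈ 0.475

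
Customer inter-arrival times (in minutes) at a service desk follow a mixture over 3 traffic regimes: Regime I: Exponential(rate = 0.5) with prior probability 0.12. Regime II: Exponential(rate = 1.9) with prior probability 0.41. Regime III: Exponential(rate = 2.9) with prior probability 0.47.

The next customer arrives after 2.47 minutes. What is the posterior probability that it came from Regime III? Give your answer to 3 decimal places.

Apply Bayes' rule: the posterior for each component is proportional to its prior times its likelihood at x.
Component likelihoods at x = 2.47 minutes:
  p_I = 0.5·e^(−0.5·2.47) = 0.5·e^(−1.2350) = 0.145417
  p_II = 1.9·e^(−1.9·2.47) = 1.9·e^(−4.6930) = 0.0174024
  p_III = 2.9·e^(−2.9·2.47) = 2.9·e^(−7.1630) = 0.00224671
Weight by the priors:
  π_I·p_I = 0.12 × 0.145417 = 0.0174501
  π_II·p_II = 0.41 × 0.0174024 = 0.00713499
  π_III·p_III = 0.47 × 0.00224671 = 0.00105595
Marginal: 0.0174501 + 0.00713499 + 0.00105595 = 0.025641
P(Regime III | x) ≈ 0.041

0.041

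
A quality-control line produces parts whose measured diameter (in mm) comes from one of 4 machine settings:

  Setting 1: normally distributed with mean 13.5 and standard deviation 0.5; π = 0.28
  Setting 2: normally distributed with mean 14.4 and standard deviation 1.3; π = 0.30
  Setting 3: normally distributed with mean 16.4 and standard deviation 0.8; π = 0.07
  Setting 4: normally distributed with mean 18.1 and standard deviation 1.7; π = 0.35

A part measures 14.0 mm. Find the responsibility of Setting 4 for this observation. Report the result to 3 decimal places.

P(component k | x) = π_k·f_k(x) / marginal(x), where marginal(x) = Σ_j π_j·f_j(x).
Evaluate each component's likelihood at the observed value:
  L_1 = (1/(0.5·√(2π)))·exp(−(14.0−13.5)²/(2·0.5²)) = 0.797885·exp(-0.50000) = 0.483941
  L_2 = (1/(1.3·√(2π)))·exp(−(14.0−14.4)²/(2·1.3²)) = 0.306879·exp(-0.04734) = 0.29269
  L_3 = (1/(0.8·√(2π)))·exp(−(14.0−16.4)²/(2·0.8²)) = 0.498678·exp(-4.50000) = 0.00553981
  L_4 = (1/(1.7·√(2π)))·exp(−(14.0−18.1)²/(2·1.7²)) = 0.234672·exp(-2.90830) = 0.0128056
Unnormalised posteriors:
  π_1·L_1 = 0.28 × 0.483941 = 0.135504
  π_2·L_2 = 0.30 × 0.29269 = 0.0878071
  π_3·L_3 = 0.07 × 0.00553981 = 0.000387787
  π_4·L_4 = 0.35 × 0.0128056 = 0.00448197
Denominator: 0.135504 + 0.0878071 + 0.000387787 + 0.00448197 = 0.22818
P(Setting 4 | x) = 0.00448197 / 0.22818 ≈ 0.020

0.020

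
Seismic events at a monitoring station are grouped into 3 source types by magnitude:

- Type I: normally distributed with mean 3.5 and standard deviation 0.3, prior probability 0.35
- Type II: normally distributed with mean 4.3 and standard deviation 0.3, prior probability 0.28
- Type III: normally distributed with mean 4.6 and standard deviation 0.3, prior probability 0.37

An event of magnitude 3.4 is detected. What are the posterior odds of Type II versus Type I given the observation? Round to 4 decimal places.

0.0094

Only the two components matter; the odds are (w_i f_i(x)) / (w_j f_j(x)).
Component likelihoods at x = 3.4:
  p_I = 1.25794
  p_II = 0.0147728
  p_III = 0.000446101
0.00413639 / 0.44028 ≈ 0.0094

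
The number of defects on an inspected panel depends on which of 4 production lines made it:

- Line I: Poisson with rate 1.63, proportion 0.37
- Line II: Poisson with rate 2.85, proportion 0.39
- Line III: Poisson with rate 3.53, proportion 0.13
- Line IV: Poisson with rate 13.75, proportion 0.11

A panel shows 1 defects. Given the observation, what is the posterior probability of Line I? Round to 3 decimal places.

Posterior ∝ prior × likelihood, so P(k | x) ∝ w_k f_k(x); normalise over all components.
Evaluate each component's likelihood at the observed value:
  f_I = e^(−1.63)·1.63^1/1! = 0.319365
  f_II = e^(−2.85)·2.85^1/1! = 0.164856
  f_III = e^(−3.53)·3.53^1/1! = 0.103446
  f_IV = e^(−13.75)·13.75^1/1! = 1.46809e-05
Weight by the priors:
  w_I·f_I = 0.37 × 0.319365 = 0.118165
  w_II·f_II = 0.39 × 0.164856 = 0.064294
  w_III·f_III = 0.13 × 0.103446 = 0.013448
  w_IV·f_IV = 0.11 × 1.46809e-05 = 1.6149e-06
Marginal: 0.118165 + 0.064294 + 0.013448 + 1.6149e-06 = 0.195909
P(Line I | the observation) ≈ 0.603

0.603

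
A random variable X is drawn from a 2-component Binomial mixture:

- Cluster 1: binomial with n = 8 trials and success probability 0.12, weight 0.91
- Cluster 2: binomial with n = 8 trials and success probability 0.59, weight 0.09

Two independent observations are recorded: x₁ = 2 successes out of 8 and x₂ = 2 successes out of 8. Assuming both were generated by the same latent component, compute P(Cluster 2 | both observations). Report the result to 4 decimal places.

0.0060

The responsibility of component k is w_k f_k(x) divided by Σ_j w_j f_j(x).
Since both observations come from the same component, the likelihood for component k is f_k(x₁)·f_k(x₂).
  L_1 = [0.187248] × [0.187248] = 0.0350617
  L_2 = [0.0462983] × [0.0462983] = 0.00214353
Unnormalised posteriors:
  w_1·L_1 = 0.91 × 0.0350617 = 0.0319062
  w_2·L_2 = 0.09 × 0.00214353 = 0.000192918
Evidence: 0.0319062 + 0.000192918 = 0.0320991
Responsibility of Cluster 2: 0.000192918 / 0.0320991 ≈ 0.0060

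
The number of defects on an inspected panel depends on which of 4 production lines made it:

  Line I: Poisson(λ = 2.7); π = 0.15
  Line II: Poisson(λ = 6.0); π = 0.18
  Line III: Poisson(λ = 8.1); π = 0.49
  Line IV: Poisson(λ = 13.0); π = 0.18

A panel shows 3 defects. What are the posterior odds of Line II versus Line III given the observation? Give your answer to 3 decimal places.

1.219

The posterior odds equal the prior odds times the likelihood ratio: (w_i/w_j)·(f_i(x)/f_j(x)).
Evaluate each component's likelihood at the observed value:
  L_I = 0.220468
  L_II = 0.0892351
  L_III = 0.0268855
  L_IV = 0.000827657
Odds = (0.18/0.49) × (0.0892351/0.0268855) = 0.367347 × 3.31908 ≈ 1.219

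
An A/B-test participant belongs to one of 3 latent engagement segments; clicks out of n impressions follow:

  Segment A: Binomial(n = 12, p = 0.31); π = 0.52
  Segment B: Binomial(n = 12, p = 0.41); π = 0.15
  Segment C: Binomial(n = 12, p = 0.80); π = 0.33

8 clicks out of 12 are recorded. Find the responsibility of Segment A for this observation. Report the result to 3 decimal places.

Posterior ∝ prior × likelihood, so P(k | x) ∝ P(Z=k) f_k(x); normalise over all components.
Evaluate each component's likelihood at the observed value:
  p_A = 0.00956963
  p_B = 0.0478943
  p_C = 0.132876
Weight by the priors:
  P(Z=A)·p_A = 0.52 × 0.00956963 = 0.00497621
  P(Z=B)·p_B = 0.15 × 0.0478943 = 0.00718415
  P(Z=C)·p_C = 0.33 × 0.132876 = 0.0438489
Denominator: 0.00497621 + 0.00718415 + 0.0438489 = 0.0560093
P(Segment A | 8 clicks out of 12) = 0.00497621 / 0.0560093 ≈ 0.089

0.089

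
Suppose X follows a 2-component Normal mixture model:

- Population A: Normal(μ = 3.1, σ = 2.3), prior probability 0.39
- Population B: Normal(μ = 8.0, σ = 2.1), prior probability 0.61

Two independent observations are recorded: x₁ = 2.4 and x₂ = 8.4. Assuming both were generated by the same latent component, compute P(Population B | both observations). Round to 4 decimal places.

0.4395

By Bayes' theorem, P(k | x) = P(Z=k) f_k(x) / Σ_j P(Z=j) f_j(x).
Since both observations come from the same component, the likelihood for component k is f_k(x₁)·f_k(x₂).
  f_A = [(1/(2.3·√(2π)))·exp(−(2.4−3.1)²/(2·2.3²)) = 0.173453·exp(-0.04631) = 0.165603] × [0.0121934] = 0.00201927
  f_B = [(1/(2.1·√(2π)))·exp(−(2.4−8.0)²/(2·2.1²)) = 0.189973·exp(-3.55556) = 0.00542666] × [0.186557] = 0.00101238
Multiply by the mixture weights:
  P(Z=A)·f_A = 0.39 × 0.00201927 = 0.000787516
  P(Z=B)·f_B = 0.61 × 0.00101238 = 0.000617554
Denominator: 0.000787516 + 0.000617554 = 0.00140507
So the posterior for Population B is 0.000617554 / 0.00140507 ≈ 0.4395.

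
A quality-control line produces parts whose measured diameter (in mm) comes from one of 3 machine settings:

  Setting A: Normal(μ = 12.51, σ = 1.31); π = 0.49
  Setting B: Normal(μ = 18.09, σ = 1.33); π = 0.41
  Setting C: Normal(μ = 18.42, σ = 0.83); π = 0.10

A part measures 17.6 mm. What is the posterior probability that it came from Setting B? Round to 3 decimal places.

Apply Bayes' rule: the posterior for each component is proportional to its prior times its likelihood at x.
Normal densities:
  f_A = (1/(1.31·√(2π)))·exp(−(17.6−12.51)²/(2·1.31²)) = 0.304536·exp(-7.54854) = 0.000160454
  f_B = (1/(1.33·√(2π)))·exp(−(17.6−18.09)²/(2·1.33²)) = 0.299957·exp(-0.06787) = 0.280275
  f_C = (1/(0.83·√(2π)))·exp(−(17.6−18.42)²/(2·0.83²)) = 0.480653·exp(-0.48802) = 0.295043
Prior × likelihood for each component:
  π_A·f_A = 0.49 × 0.000160454 = 7.86222e-05
  π_B·f_B = 0.41 × 0.280275 = 0.114913
  π_C·f_C = 0.10 × 0.295043 = 0.0295043
Normaliser: 7.86222e-05 + 0.114913 + 0.0295043 = 0.144496
Responsibility of Setting B: 0.114913 / 0.144496 ≈ 0.795

0.795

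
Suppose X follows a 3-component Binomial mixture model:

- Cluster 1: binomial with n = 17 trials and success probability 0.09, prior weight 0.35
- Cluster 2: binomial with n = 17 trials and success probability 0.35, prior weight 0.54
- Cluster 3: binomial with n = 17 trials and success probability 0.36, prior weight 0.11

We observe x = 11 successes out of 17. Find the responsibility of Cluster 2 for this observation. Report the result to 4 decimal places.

0.7981

Apply Bayes' rule: the posterior for each component is proportional to its prior times its likelihood at x.
Binomial probabilities:
  L_1 = 2.20545e-08
  L_2 = 0.00901175
  L_3 = 0.0111941
Prior × likelihood for each component:
  π_1·L_1 = 0.35 × 2.20545e-08 = 7.71906e-09
  π_2·L_2 = 0.54 × 0.00901175 = 0.00486634
  π_3·L_3 = 0.11 × 0.0111941 = 0.00123135
Normaliser: 7.71906e-09 + 0.00486634 + 0.00123135 = 0.0060977
Responsibility of Cluster 2: 0.00486634 / 0.0060977 ≈ 0.7981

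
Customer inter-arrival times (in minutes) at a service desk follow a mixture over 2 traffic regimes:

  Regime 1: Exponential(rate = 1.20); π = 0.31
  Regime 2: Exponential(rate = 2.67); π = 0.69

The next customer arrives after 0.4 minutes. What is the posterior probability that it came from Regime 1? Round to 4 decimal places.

0.2666

The responsibility of component k is π_k f_k(x) divided by Σ_j π_j f_j(x).
Component likelihoods at x = 0.4 minutes:
  f_1 = 1.20·e^(−1.20·0.4) = 1.20·e^(−0.4800) = 0.74254
  f_2 = 2.67·e^(−2.67·0.4) = 2.67·e^(−1.0680) = 0.917666
Multiply by the mixture weights:
  π_1·f_1 = 0.31 × 0.74254 = 0.230187
  π_2·f_2 = 0.69 × 0.917666 = 0.63319
Normaliser: 0.230187 + 0.63319 = 0.863377
P(Regime 1 | the observation) ≈ 0.2666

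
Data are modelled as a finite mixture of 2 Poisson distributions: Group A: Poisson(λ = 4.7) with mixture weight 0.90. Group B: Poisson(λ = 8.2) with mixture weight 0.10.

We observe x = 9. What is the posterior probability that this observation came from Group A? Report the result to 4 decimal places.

0.6655

Posterior ∝ prior × likelihood, so P(k | x) ∝ π_k f_k(x); normalise over all components.
Component likelihoods at x = 9:
  p_A = 0.02805
  p_B = 0.126866
Weight by the priors:
  π_A·p_A = 0.90 × 0.02805 = 0.025245
  π_B·p_B = 0.10 × 0.126866 = 0.0126866
Denominator: 0.025245 + 0.0126866 = 0.0379317
Responsibility of Group A: 0.025245 / 0.0379317 ≈ 0.6655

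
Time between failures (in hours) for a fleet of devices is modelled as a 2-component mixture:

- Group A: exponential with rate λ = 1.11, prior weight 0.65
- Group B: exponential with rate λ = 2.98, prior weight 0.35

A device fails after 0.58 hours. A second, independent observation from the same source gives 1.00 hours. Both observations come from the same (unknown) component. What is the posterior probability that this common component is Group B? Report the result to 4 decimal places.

Apply Bayes' rule: the posterior for each component is proportional to its prior times its likelihood at x.
Since both observations come from the same component, the likelihood for component k is f_k(x₁)·f_k(x₂).
  L_A = [0.583075] × [0.36581] = 0.213295
  L_B = [0.529154] × [0.151363] = 0.0800941
Unnormalised posteriors:
  π_A·L_A = 0.65 × 0.213295 = 0.138642
  π_B·L_B = 0.35 × 0.0800941 = 0.0280329
Evidence: 0.138642 + 0.0280329 = 0.166675
Responsibility of Group B: 0.0280329 / 0.166675 ≈ 0.1682

0.1682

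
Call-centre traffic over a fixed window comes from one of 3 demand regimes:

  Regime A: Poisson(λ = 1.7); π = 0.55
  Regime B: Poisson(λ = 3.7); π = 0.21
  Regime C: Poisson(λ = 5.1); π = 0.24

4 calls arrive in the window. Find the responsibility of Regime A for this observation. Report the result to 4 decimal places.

0.2995

By Bayes' theorem, P(k | x) = π_k f_k(x) / Σ_j π_j f_j(x).
Component likelihoods at x = 4 calls:
  L_A = e^(−1.7)·1.7^4/4! = 0.0635746
  L_B = e^(−3.7)·3.7^4/4! = 0.193066
  L_C = e^(−5.1)·5.1^4/4! = 0.171857
Unnormalised posteriors:
  π_A·L_A = 0.55 × 0.0635746 = 0.034966
  π_B·L_B = 0.21 × 0.193066 = 0.0405439
  π_C·L_C = 0.24 × 0.171857 = 0.0412457
Normaliser: 0.034966 + 0.0405439 + 0.0412457 = 0.116756
So the posterior for Regime A is 0.034966 / 0.116756 ≈ 0.2995.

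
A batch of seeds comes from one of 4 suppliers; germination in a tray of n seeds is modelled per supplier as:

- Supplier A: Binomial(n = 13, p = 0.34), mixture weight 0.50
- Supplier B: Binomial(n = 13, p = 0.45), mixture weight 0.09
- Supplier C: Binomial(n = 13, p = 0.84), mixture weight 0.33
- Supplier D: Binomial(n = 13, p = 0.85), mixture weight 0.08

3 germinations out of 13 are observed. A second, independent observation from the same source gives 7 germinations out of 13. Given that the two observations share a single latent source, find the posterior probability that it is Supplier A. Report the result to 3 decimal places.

0.862

Apply Bayes' rule: the posterior for each component is proportional to its prior times its likelihood at x.
Since both observations come from the same component, the likelihood for component k is f_k(x₁)·f_k(x₂).
  f_A = [C(13,3)·0.34^3·0.66^10 = 286·0.039304·0.0156834 = 0.176296] × [0.0744961] = 0.0131333
  f_B = [C(13,3)·0.45^3·0.55^10 = 286·0.091125·0.00253295 = 0.0660132] × [0.177493] = 0.0117169
  f_C = [C(13,3)·0.84^3·0.16^10 = 286·0.592704·1.09951e-08 = 1.86382e-06] × [0.00849556] = 1.58342e-08
  f_D = [C(13,3)·0.85^3·0.15^10 = 286·0.614125·5.7665e-09 = 1.01283e-06] × [0.0062661] = 6.34648e-09
Prior × likelihood for each component:
  π_A·f_A = 0.50 × 0.0131333 = 0.00656667
  π_B·f_B = 0.09 × 0.0117169 = 0.00105452
  π_C·f_C = 0.33 × 1.58342e-08 = 5.22528e-09
  π_D·f_D = 0.08 × 6.34648e-09 = 5.07718e-10
Marginal: 0.00656667 + 0.00105452 + 5.22528e-09 + 5.07718e-10 = 0.0076212
Responsibility of Supplier A: 0.00656667 / 0.0076212 ≈ 0.862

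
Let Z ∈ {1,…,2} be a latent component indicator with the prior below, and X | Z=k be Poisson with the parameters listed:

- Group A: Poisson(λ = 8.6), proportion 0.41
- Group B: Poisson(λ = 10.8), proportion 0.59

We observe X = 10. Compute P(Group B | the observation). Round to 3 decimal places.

0.609

The responsibility of component k is π_k f_k(x) divided by Σ_j π_j f_j(x).
Component likelihoods at x = 10:
  p_A = e^(−8.6)·8.6^10/10! = 0.112277
  p_B = e^(−10.8)·10.8^10/10! = 0.121365
Prior × likelihood for each component:
  π_A·p_A = 0.41 × 0.112277 = 0.0460334
  π_B·p_B = 0.59 × 0.121365 = 0.0716055
Denominator: 0.0460334 + 0.0716055 = 0.117639
P(Group B | data) = 0.0716055 / 0.117639 ≈ 0.609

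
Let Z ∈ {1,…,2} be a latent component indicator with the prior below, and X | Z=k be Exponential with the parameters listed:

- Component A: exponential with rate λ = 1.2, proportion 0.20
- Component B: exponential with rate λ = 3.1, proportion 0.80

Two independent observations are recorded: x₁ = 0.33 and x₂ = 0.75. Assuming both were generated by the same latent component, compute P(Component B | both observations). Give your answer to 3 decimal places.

0.774

By Bayes' theorem, P(k | x) = π_k f_k(x) / Σ_j π_j f_j(x).
Since both observations come from the same component, the likelihood for component k is f_k(x₁)·f_k(x₂).
  p_A = [1.2·e^(−1.2·0.33) = 1.2·e^(−0.3960) = 0.807608] × [0.487884] = 0.394019
  p_B = [3.1·e^(−3.1·0.33) = 3.1·e^(−1.0230) = 1.1145] × [0.303129] = 0.337836
Prior × likelihood for each component:
  π_A·p_A = 0.20 × 0.394019 = 0.0788037
  π_B·p_B = 0.80 × 0.337836 = 0.270269
Normaliser: 0.0788037 + 0.270269 = 0.349072
So the posterior for Component B is 0.270269 / 0.349072 ≈ 0.774.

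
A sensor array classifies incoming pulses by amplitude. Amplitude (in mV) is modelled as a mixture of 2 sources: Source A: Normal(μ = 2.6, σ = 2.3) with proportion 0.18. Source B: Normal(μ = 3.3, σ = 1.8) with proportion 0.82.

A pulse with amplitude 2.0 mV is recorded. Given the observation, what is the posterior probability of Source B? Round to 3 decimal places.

0.823

By Bayes' theorem, P(k | x) = P(Z=k) f_k(x) / Σ_j P(Z=j) f_j(x).
Evaluate each component's likelihood at the observed value:
  L_A = (1/(2.3·√(2π)))·exp(−(2.0−2.6)²/(2·2.3²)) = 0.173453·exp(-0.03403) = 0.16765
  L_B = (1/(1.8·√(2π)))·exp(−(2.0−3.3)²/(2·1.8²)) = 0.221635·exp(-0.26080) = 0.170755
Prior × likelihood for each component:
  P(Z=A)·L_A = 0.18 × 0.16765 = 0.0301771
  P(Z=B)·L_B = 0.82 × 0.170755 = 0.140019
Sum: 0.0301771 + 0.140019 = 0.170196
So the posterior for Source B is 0.140019 / 0.170196 ≈ 0.823.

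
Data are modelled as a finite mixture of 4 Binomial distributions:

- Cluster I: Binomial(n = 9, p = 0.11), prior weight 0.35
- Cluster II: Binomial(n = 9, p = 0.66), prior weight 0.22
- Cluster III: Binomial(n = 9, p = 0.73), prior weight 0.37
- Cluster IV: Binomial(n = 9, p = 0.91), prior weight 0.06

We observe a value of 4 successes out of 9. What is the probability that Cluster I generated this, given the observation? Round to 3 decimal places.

Posterior ∝ prior × likelihood, so P(k | x) ∝ P(Z=k) f_k(x); normalise over all components.
Binomial probabilities:
  f_I = C(9,4)·0.11^4·0.89^5 = 126·0.00014641·0.558406 = 0.0103013
  f_II = C(9,4)·0.66^4·0.34^5 = 126·0.189747·0.00454354 = 0.108628
  f_III = C(9,4)·0.73^4·0.27^5 = 126·0.283982·0.00143489 = 0.0513429
  f_IV = C(9,4)·0.91^4·0.09^5 = 126·0.68575·5.9049e-06 = 0.00051021
Prior × likelihood for each component:
  P(Z=I)·f_I = 0.35 × 0.0103013 = 0.00360545
  P(Z=II)·f_II = 0.22 × 0.108628 = 0.0238981
  P(Z=III)·f_III = 0.37 × 0.0513429 = 0.0189969
  P(Z=IV)·f_IV = 0.06 × 0.00051021 = 3.06126e-05
Sum: 0.00360545 + 0.0238981 + 0.0189969 + 3.06126e-05 = 0.0465311
P(Cluster I | x) ≈ 0.077

0.077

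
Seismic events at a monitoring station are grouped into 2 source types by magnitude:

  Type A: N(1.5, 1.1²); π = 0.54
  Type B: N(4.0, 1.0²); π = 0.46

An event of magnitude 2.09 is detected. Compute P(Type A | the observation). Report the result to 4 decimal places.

Posterior ∝ prior × likelihood, so P(k | x) ∝ π_k f_k(x); normalise over all components.
Normal densities:
  L_A = (1/(1.1·√(2π)))·exp(−(2.09−1.5)²/(2·1.1²)) = 0.362675·exp(-0.14384) = 0.314085
  L_B = (1/(1.0·√(2π)))·exp(−(2.09−4.0)²/(2·1.0²)) = 0.398942·exp(-1.82405) = 0.0643777
Unnormalised posteriors:
  π_A·L_A = 0.54 × 0.314085 = 0.169606
  π_B·L_B = 0.46 × 0.0643777 = 0.0296137
Denominator: 0.169606 + 0.0296137 = 0.19922
Responsibility of Type A: 0.169606 / 0.19922 ≈ 0.8514

0.8514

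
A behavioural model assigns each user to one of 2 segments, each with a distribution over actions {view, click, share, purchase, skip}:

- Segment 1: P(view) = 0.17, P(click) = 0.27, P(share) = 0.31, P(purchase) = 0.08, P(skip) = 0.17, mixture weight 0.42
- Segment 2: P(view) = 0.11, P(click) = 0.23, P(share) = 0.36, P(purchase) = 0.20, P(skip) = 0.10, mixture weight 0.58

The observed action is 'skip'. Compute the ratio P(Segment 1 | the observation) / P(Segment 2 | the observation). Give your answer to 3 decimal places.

1.231

Since P(k|x) ∝ π_k f_k(x), the posterior odds are π_i f_i(x) / (π_j f_j(x)).
Categorical probabilities:
  p_1 = P(skip | comp) = 0.17
  p_2 = P(skip | comp) = 0.10
Odds = (0.42/0.58) × (0.17/0.1) = 0.724138 × 1.7 ≈ 1.231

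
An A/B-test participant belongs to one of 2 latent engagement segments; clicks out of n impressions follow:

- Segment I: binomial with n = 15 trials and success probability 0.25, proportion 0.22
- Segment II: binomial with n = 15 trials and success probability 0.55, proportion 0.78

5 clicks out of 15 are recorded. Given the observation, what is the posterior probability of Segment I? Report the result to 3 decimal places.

0.475

By Bayes' theorem, P(k | x) = π_k f_k(x) / Σ_j π_j f_j(x).
Evaluate each component's likelihood at the observed value:
  f_I = C(15,5)·0.25^5·0.75^10 = 3003·0.000976562·0.0563135 = 0.165146
  f_II = C(15,5)·0.55^5·0.45^10 = 3003·0.0503284·0.000340506 = 0.0514629
Prior × likelihood for each component:
  π_I·f_I = 0.22 × 0.165146 = 0.0363321
  π_II·f_II = 0.78 × 0.0514629 = 0.040141
Marginal: 0.0363321 + 0.040141 = 0.0764731
So the posterior for Segment I is 0.0363321 / 0.0764731 ≈ 0.475.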